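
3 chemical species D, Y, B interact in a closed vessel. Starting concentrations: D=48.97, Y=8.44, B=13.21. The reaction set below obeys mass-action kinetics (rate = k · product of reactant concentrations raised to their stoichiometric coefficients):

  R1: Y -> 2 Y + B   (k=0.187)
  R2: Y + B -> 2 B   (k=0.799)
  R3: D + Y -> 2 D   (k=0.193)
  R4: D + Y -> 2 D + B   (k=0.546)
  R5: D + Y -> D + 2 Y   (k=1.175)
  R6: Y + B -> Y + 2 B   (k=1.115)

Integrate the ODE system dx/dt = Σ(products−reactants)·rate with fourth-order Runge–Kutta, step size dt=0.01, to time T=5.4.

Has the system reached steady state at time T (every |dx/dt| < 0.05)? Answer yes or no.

Steady state at T: yes

RK4 with dt=0.01: 540 steps to T=5.4. Trajectory (selected grid times):
t=0.00: D=48.97 Y=8.44 B=13.21
t=0.60: D=85.31 Y=0.00 B=112.11
t=1.20: D=85.31 Y=0.00 B=112.11
t=1.80: D=85.31 Y=0.00 B=112.11
t=2.40: D=85.31 Y=0.00 B=112.11
t=3.00: D=85.31 Y=0.00 B=112.11
t=3.60: D=85.31 Y=0.00 B=112.11
t=4.20: D=85.31 Y=0.00 B=112.11
t=4.80: D=85.31 Y=0.00 B=112.11
t=5.40: D=85.31 Y=0.00 B=112.11
Rates at T: R1=0.0000, R2=0.0000, R3=0.0000, R4=0.0000, R5=0.0000, R6=0.0000
dx/dt at T (Σ net stoichiometry × rate): D=+0.0000, Y=-0.0000, B=+0.0000
Largest |dx/dt| is |+0.0000| (B) < 0.05 → steady.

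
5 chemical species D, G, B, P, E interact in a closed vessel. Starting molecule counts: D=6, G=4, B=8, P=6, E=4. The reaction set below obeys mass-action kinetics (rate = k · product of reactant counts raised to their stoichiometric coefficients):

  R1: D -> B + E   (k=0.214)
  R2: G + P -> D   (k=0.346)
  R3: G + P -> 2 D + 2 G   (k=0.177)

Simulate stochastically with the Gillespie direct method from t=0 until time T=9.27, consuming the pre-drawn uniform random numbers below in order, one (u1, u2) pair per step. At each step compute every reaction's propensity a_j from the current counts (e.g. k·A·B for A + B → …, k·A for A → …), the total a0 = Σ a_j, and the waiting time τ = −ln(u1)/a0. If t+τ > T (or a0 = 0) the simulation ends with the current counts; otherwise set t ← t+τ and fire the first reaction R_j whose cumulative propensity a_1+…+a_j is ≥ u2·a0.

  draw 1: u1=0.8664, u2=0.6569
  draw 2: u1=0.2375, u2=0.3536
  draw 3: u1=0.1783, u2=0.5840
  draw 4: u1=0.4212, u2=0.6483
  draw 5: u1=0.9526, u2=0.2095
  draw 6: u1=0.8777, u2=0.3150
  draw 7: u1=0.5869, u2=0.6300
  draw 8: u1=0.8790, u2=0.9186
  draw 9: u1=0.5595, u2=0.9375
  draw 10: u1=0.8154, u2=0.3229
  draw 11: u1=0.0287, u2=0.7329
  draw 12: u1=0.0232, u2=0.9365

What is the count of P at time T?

t=0.000: D=6 G=4 B=8 P=6 E=4
Draw 1: a1=1.284, a2=8.304, a3=4.248, a0=13.836; τ=−ln(0.8664)/13.836=0.010 → t=0.010; u2·a0=0.6569·13.836=9.089; a1=1.284 < 9.089 ≤ a1+a2=9.588 → R2 fires; D=7 G=3 B=8 P=5 E=4
Draw 2: a1=1.498, a2=5.190, a3=2.655, a0=9.343; τ=−ln(0.2375)/9.343=0.154 → t=0.164; u2·a0=0.3536·9.343=3.304; a1=1.498 < 3.304 ≤ a1+a2=6.688 → R2 fires; D=8 G=2 B=8 P=4 E=4
Draw 3: a1=1.712, a2=2.768, a3=1.416, a0=5.896; τ=−ln(0.1783)/5.896=0.292 → t=0.457; u2·a0=0.5840·5.896=3.443; a1=1.712 < 3.443 ≤ a1+a2=4.480 → R2 fires; D=9 G=1 B=8 P=3 E=4
Draw 4: a1=1.926, a2=1.038, a3=0.531, a0=3.495; τ=−ln(0.4212)/3.495=0.247 → t=0.704; u2·a0=0.6483·3.495=2.266; a1=1.926 < 2.266 ≤ a1+a2=2.964 → R2 fires; D=10 G=0 B=8 P=2 E=4
Draw 5: a1=2.140, a2=0.000, a3=0.000, a0=2.140; τ=−ln(0.9526)/2.140=0.023 → t=0.727; u2·a0=0.2095·2.140=0.448 ≤ a1=2.140 → R1 fires; D=9 G=0 B=9 P=2 E=5
Draw 6: a1=1.926, a2=0.000, a3=0.000, a0=1.926; τ=−ln(0.8777)/1.926=0.068 → t=0.795; u2·a0=0.3150·1.926=0.607 ≤ a1=1.926 → R1 fires; D=8 G=0 B=10 P=2 E=6
Draw 7: a1=1.712, a2=0.000, a3=0.000, a0=1.712; τ=−ln(0.5869)/1.712=0.311 → t=1.106; u2·a0=0.6300·1.712=1.079 ≤ a1=1.712 → R1 fires; D=7 G=0 B=11 P=2 E=7
Draw 8: a1=1.498, a2=0.000, a3=0.000, a0=1.498; τ=−ln(0.8790)/1.498=0.086 → t=1.192; u2·a0=0.9186·1.498=1.376 ≤ a1=1.498 → R1 fires; D=6 G=0 B=12 P=2 E=8
Draw 9: a1=1.284, a2=0.000, a3=0.000, a0=1.284; τ=−ln(0.5595)/1.284=0.452 → t=1.644; u2·a0=0.9375·1.284=1.204 ≤ a1=1.284 → R1 fires; D=5 G=0 B=13 P=2 E=9
Draw 10: a1=1.070, a2=0.000, a3=0.000, a0=1.070; τ=−ln(0.8154)/1.070=0.191 → t=1.835; u2·a0=0.3229·1.070=0.346 ≤ a1=1.070 → R1 fires; D=4 G=0 B=14 P=2 E=10
Draw 11: a1=0.856, a2=0.000, a3=0.000, a0=0.856; τ=−ln(0.0287)/0.856=4.148 → t=5.983; u2·a0=0.7329·0.856=0.627 ≤ a1=0.856 → R1 fires; D=3 G=0 B=15 P=2 E=11
Draw 12: a1=0.642, a2=0.000, a3=0.000, a0=0.642; τ=−ln(0.0232)/0.642=5.862 → t=11.845 > T=9.27: stop.
Read off P at T=9.27: 2

P at T = 2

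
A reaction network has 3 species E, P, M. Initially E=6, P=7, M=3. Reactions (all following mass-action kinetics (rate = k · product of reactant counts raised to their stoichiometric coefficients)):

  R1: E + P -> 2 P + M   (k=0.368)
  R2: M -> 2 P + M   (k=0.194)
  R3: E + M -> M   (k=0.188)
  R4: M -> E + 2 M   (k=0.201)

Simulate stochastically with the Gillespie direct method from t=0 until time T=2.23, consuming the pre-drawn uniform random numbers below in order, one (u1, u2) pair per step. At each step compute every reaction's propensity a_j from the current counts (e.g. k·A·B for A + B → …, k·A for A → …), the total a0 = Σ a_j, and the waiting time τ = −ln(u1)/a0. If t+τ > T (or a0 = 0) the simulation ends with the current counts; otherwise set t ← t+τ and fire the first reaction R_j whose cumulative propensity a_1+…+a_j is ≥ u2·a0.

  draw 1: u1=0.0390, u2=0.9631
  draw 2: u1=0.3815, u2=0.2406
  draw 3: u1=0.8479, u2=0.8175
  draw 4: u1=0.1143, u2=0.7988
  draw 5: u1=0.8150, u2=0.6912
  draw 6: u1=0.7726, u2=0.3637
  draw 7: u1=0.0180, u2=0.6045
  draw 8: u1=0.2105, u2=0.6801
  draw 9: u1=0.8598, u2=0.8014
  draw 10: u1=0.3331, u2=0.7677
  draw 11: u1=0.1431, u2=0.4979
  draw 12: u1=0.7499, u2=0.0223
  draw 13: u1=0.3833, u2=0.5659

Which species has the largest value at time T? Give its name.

t=0.000: E=6 P=7 M=3
Draw 1: a1=15.456, a2=0.582, a3=3.384, a4=0.603, a0=20.025; τ=−ln(0.0390)/20.025=0.162 → t=0.162; u2·a0=0.9631·20.025=19.286; a1+a2=16.038 < 19.286 ≤ a1+…+a3=19.422 → R3 fires; E=5 P=7 M=3
Draw 2: a1=12.880, a2=0.582, a3=2.820, a4=0.603, a0=16.885; τ=−ln(0.3815)/16.885=0.057 → t=0.219; u2·a0=0.2406·16.885=4.063 ≤ a1=12.880 → R1 fires; E=4 P=8 M=4
Draw 3: a1=11.776, a2=0.776, a3=3.008, a4=0.804, a0=16.364; τ=−ln(0.8479)/16.364=0.010 → t=0.229; u2·a0=0.8175·16.364=13.378; a1+a2=12.552 < 13.378 ≤ a1+…+a3=15.560 → R3 fires; E=3 P=8 M=4
Draw 4: a1=8.832, a2=0.776, a3=2.256, a4=0.804, a0=12.668; τ=−ln(0.1143)/12.668=0.171 → t=0.400; u2·a0=0.7988·12.668=10.119; a1+a2=9.608 < 10.119 ≤ a1+…+a3=11.864 → R3 fires; E=2 P=8 M=4
Draw 5: a1=5.888, a2=0.776, a3=1.504, a4=0.804, a0=8.972; τ=−ln(0.8150)/8.972=0.023 → t=0.423; u2·a0=0.6912·8.972=6.201; a1=5.888 < 6.201 ≤ a1+a2=6.664 → R2 fires; E=2 P=10 M=4
Draw 6: a1=7.360, a2=0.776, a3=1.504, a4=0.804, a0=10.444; τ=−ln(0.7726)/10.444=0.025 → t=0.448; u2·a0=0.3637·10.444=3.798 ≤ a1=7.360 → R1 fires; E=1 P=11 M=5
Draw 7: a1=4.048, a2=0.970, a3=0.940, a4=1.005, a0=6.963; τ=−ln(0.0180)/6.963=0.577 → t=1.025; u2·a0=0.6045·6.963=4.209; a1=4.048 < 4.209 ≤ a1+a2=5.018 → R2 fires; E=1 P=13 M=5
Draw 8: a1=4.784, a2=0.970, a3=0.940, a4=1.005, a0=7.699; τ=−ln(0.2105)/7.699=0.202 → t=1.227; u2·a0=0.6801·7.699=5.236; a1=4.784 < 5.236 ≤ a1+a2=5.754 → R2 fires; E=1 P=15 M=5
Draw 9: a1=5.520, a2=0.970, a3=0.940, a4=1.005, a0=8.435; τ=−ln(0.8598)/8.435=0.018 → t=1.245; u2·a0=0.8014·8.435=6.760; a1+a2=6.490 < 6.760 ≤ a1+…+a3=7.430 → R3 fires; E=0 P=15 M=5
Draw 10: a1=0.000, a2=0.970, a3=0.000, a4=1.005, a0=1.975; τ=−ln(0.3331)/1.975=0.557 → t=1.802; u2·a0=0.7677·1.975=1.516; a1+…+a3=0.970 < 1.516 ≤ a1+…+a4=1.975 → R4 fires; E=1 P=15 M=6
Draw 11: a1=5.520, a2=1.164, a3=1.128, a4=1.206, a0=9.018; τ=−ln(0.1431)/9.018=0.216 → t=2.017; u2·a0=0.4979·9.018=4.490 ≤ a1=5.520 → R1 fires; E=0 P=16 M=7
Draw 12: a1=0.000, a2=1.358, a3=0.000, a4=1.407, a0=2.765; τ=−ln(0.7499)/2.765=0.104 → t=2.121; u2·a0=0.0223·2.765=0.062; a1=0.000 < 0.062 ≤ a1+a2=1.358 → R2 fires; E=0 P=18 M=7
Draw 13: a1=0.000, a2=1.358, a3=0.000, a4=1.407, a0=2.765; τ=−ln(0.3833)/2.765=0.347 → t=2.468 > T=2.23: stop.
At T=2.23: E=0 P=18 M=7; the largest is P.

Dominant species at T: P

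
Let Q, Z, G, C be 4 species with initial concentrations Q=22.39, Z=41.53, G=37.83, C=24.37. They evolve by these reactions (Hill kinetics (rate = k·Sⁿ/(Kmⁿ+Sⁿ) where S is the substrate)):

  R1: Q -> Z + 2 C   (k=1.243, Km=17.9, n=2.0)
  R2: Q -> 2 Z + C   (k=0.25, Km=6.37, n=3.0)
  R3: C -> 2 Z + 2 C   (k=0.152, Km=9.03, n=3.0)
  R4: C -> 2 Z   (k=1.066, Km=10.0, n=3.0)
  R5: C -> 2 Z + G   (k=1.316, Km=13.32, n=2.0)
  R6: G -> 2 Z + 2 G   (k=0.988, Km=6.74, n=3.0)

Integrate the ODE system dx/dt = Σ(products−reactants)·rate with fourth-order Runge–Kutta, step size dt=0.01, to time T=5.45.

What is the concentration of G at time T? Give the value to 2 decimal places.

G at T = 48.66

RK4 with dt=0.01: 545 steps to T=5.45. Trajectory (selected grid times):
t=0.00: Q=22.39 Z=41.53 G=37.83 C=24.37
t=0.61: Q=21.78 Z=46.11 G=39.05 C=24.30
t=1.21: Q=21.20 Z=50.61 G=40.24 C=24.21
t=1.82: Q=20.61 Z=55.16 G=41.46 C=24.09
t=2.42: Q=20.05 Z=59.63 G=42.65 C=23.97
t=3.03: Q=19.48 Z=64.15 G=43.87 C=23.82
t=3.63: Q=18.94 Z=68.59 G=45.06 C=23.65
t=4.24: Q=18.40 Z=73.08 G=46.27 C=23.46
t=4.84: Q=17.87 Z=77.48 G=47.45 C=23.26
t=5.45: Q=17.36 Z=81.93 G=48.66 C=23.03
Read off G at T=5.45: 48.66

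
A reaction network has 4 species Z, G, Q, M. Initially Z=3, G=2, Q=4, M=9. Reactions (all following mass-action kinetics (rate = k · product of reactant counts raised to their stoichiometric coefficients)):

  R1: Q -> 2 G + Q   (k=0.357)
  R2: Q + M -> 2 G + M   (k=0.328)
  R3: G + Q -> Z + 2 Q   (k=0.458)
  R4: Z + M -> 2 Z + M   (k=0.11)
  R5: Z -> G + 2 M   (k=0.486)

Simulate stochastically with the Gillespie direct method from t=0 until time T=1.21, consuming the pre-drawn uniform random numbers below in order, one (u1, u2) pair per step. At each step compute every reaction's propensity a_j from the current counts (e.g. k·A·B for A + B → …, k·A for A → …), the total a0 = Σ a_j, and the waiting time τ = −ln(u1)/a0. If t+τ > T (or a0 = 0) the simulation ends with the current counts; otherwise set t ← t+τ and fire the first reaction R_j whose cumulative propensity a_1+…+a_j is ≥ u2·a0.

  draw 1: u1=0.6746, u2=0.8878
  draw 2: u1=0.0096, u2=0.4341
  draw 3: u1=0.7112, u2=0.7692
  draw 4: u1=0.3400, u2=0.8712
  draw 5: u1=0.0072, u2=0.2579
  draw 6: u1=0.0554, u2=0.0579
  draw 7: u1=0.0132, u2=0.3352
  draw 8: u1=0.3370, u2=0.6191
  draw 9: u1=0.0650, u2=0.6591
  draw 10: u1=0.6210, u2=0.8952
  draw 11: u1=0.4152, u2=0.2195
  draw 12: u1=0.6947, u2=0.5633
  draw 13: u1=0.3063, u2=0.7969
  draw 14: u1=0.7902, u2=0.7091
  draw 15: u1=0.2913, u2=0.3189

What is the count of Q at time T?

t=0.000: Z=3 G=2 Q=4 M=9
Draw 1: a1=1.428, a2=11.808, a3=3.664, a4=2.970, a5=1.458, a0=21.328; τ=−ln(0.6746)/21.328=0.018 → t=0.018; u2·a0=0.8878·21.328=18.935; a1+…+a3=16.900 < 18.935 ≤ a1+…+a4=19.870 → R4 fires; Z=4 G=2 Q=4 M=9
Draw 2: a1=1.428, a2=11.808, a3=3.664, a4=3.960, a5=1.944, a0=22.804; τ=−ln(0.0096)/22.804=0.204 → t=0.222; u2·a0=0.4341·22.804=9.899; a1=1.428 < 9.899 ≤ a1+a2=13.236 → R2 fires; Z=4 G=4 Q=3 M=9
Draw 3: a1=1.071, a2=8.856, a3=5.496, a4=3.960, a5=1.944, a0=21.327; τ=−ln(0.7112)/21.327=0.016 → t=0.238; u2·a0=0.7692·21.327=16.405; a1+…+a3=15.423 < 16.405 ≤ a1+…+a4=19.383 → R4 fires; Z=5 G=4 Q=3 M=9
Draw 4: a1=1.071, a2=8.856, a3=5.496, a4=4.950, a5=2.430, a0=22.803; τ=−ln(0.3400)/22.803=0.047 → t=0.285; u2·a0=0.8712·22.803=19.866; a1+…+a3=15.423 < 19.866 ≤ a1+…+a4=20.373 → R4 fires; Z=6 G=4 Q=3 M=9
Draw 5: a1=1.071, a2=8.856, a3=5.496, a4=5.940, a5=2.916, a0=24.279; τ=−ln(0.0072)/24.279=0.203 → t=0.489; u2·a0=0.2579·24.279=6.262; a1=1.071 < 6.262 ≤ a1+a2=9.927 → R2 fires; Z=6 G=6 Q=2 M=9
Draw 6: a1=0.714, a2=5.904, a3=5.496, a4=5.940, a5=2.916, a0=20.970; τ=−ln(0.0554)/20.970=0.138 → t=0.627; u2·a0=0.0579·20.970=1.214; a1=0.714 < 1.214 ≤ a1+a2=6.618 → R2 fires; Z=6 G=8 Q=1 M=9
Draw 7: a1=0.357, a2=2.952, a3=3.664, a4=5.940, a5=2.916, a0=15.829; τ=−ln(0.0132)/15.829=0.273 → t=0.900; u2·a0=0.3352·15.829=5.306; a1+a2=3.309 < 5.306 ≤ a1+…+a3=6.973 → R3 fires; Z=7 G=7 Q=2 M=9
Draw 8: a1=0.714, a2=5.904, a3=6.412, a4=6.930, a5=3.402, a0=23.362; τ=−ln(0.3370)/23.362=0.047 → t=0.947; u2·a0=0.6191·23.362=14.463; a1+…+a3=13.030 < 14.463 ≤ a1+…+a4=19.960 → R4 fires; Z=8 G=7 Q=2 M=9
Draw 9: a1=0.714, a2=5.904, a3=6.412, a4=7.920, a5=3.888, a0=24.838; τ=−ln(0.0650)/24.838=0.110 → t=1.057; u2·a0=0.6591·24.838=16.371; a1+…+a3=13.030 < 16.371 ≤ a1+…+a4=20.950 → R4 fires; Z=9 G=7 Q=2 M=9
Draw 10: a1=0.714, a2=5.904, a3=6.412, a4=8.910, a5=4.374, a0=26.314; τ=−ln(0.6210)/26.314=0.018 → t=1.075; u2·a0=0.8952·26.314=23.556; a1+…+a4=21.940 < 23.556 ≤ a1+…+a5=26.314 → R5 fires; Z=8 G=8 Q=2 M=11
Draw 11: a1=0.714, a2=7.216, a3=7.328, a4=9.680, a5=3.888, a0=28.826; τ=−ln(0.4152)/28.826=0.030 → t=1.105; u2·a0=0.2195·28.826=6.327; a1=0.714 < 6.327 ≤ a1+a2=7.930 → R2 fires; Z=8 G=10 Q=1 M=11
Draw 12: a1=0.357, a2=3.608, a3=4.580, a4=9.680, a5=3.888, a0=22.113; τ=−ln(0.6947)/22.113=0.016 → t=1.122; u2·a0=0.5633·22.113=12.456; a1+…+a3=8.545 < 12.456 ≤ a1+…+a4=18.225 → R4 fires; Z=9 G=10 Q=1 M=11
Draw 13: a1=0.357, a2=3.608, a3=4.580, a4=10.890, a5=4.374, a0=23.809; τ=−ln(0.3063)/23.809=0.050 → t=1.171; u2·a0=0.7969·23.809=18.973; a1+…+a3=8.545 < 18.973 ≤ a1+…+a4=19.435 → R4 fires; Z=10 G=10 Q=1 M=11
Draw 14: a1=0.357, a2=3.608, a3=4.580, a4=12.100, a5=4.860, a0=25.505; τ=−ln(0.7902)/25.505=0.009 → t=1.181; u2·a0=0.7091·25.505=18.086; a1+…+a3=8.545 < 18.086 ≤ a1+…+a4=20.645 → R4 fires; Z=11 G=10 Q=1 M=11
Draw 15: a1=0.357, a2=3.608, a3=4.580, a4=13.310, a5=5.346, a0=27.201; τ=−ln(0.2913)/27.201=0.045 → t=1.226 > T=1.21: stop.
Read off Q at T=1.21: 1

Q at T = 1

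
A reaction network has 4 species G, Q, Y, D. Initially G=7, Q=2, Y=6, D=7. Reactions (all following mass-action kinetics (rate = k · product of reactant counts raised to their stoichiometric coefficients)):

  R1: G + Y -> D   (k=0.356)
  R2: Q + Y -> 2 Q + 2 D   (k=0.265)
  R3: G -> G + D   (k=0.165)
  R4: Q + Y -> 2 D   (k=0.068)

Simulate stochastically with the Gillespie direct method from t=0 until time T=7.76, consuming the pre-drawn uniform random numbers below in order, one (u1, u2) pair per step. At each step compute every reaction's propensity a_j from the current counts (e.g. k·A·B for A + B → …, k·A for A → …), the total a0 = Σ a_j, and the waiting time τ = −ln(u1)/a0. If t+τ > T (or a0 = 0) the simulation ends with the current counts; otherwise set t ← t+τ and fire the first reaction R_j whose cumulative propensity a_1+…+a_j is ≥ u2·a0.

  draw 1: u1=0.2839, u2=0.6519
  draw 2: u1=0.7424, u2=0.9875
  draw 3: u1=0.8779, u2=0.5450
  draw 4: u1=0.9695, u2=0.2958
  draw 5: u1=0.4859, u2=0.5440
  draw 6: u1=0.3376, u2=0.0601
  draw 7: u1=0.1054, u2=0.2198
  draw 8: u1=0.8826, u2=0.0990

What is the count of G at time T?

t=0.000: G=7 Q=2 Y=6 D=7
Draw 1: a1=14.952, a2=3.180, a3=1.155, a4=0.816, a0=20.103; τ=−ln(0.2839)/20.103=0.063 → t=0.063; u2·a0=0.6519·20.103=13.105 ≤ a1=14.952 → R1 fires; G=6 Q=2 Y=5 D=8
Draw 2: a1=10.680, a2=2.650, a3=0.990, a4=0.680, a0=15.000; τ=−ln(0.7424)/15.000=0.020 → t=0.082; u2·a0=0.9875·15.000=14.812; a1+…+a3=14.320 < 14.812 ≤ a1+…+a4=15.000 → R4 fires; G=6 Q=1 Y=4 D=10
Draw 3: a1=8.544, a2=1.060, a3=0.990, a4=0.272, a0=10.866; τ=−ln(0.8779)/10.866=0.012 → t=0.094; u2·a0=0.5450·10.866=5.922 ≤ a1=8.544 → R1 fires; G=5 Q=1 Y=3 D=11
Draw 4: a1=5.340, a2=0.795, a3=0.825, a4=0.204, a0=7.164; τ=−ln(0.9695)/7.164=0.004 → t=0.099; u2·a0=0.2958·7.164=2.119 ≤ a1=5.340 → R1 fires; G=4 Q=1 Y=2 D=12
Draw 5: a1=2.848, a2=0.530, a3=0.660, a4=0.136, a0=4.174; τ=−ln(0.4859)/4.174=0.173 → t=0.272; u2·a0=0.5440·4.174=2.271 ≤ a1=2.848 → R1 fires; G=3 Q=1 Y=1 D=13
Draw 6: a1=1.068, a2=0.265, a3=0.495, a4=0.068, a0=1.896; τ=−ln(0.3376)/1.896=0.573 → t=0.844; u2·a0=0.0601·1.896=0.114 ≤ a1=1.068 → R1 fires; G=2 Q=1 Y=0 D=14
Draw 7: a1=0.000, a2=0.000, a3=0.330, a4=0.000, a0=0.330; τ=−ln(0.1054)/0.330=6.818 → t=7.663; u2·a0=0.2198·0.330=0.073; a1+a2=0.000 < 0.073 ≤ a1+…+a3=0.330 → R3 fires; G=2 Q=1 Y=0 D=15
Draw 8: a1=0.000, a2=0.000, a3=0.330, a4=0.000, a0=0.330; τ=−ln(0.8826)/0.330=0.378 → t=8.041 > T=7.76: stop.
Read off G at T=7.76: 2

G at T = 2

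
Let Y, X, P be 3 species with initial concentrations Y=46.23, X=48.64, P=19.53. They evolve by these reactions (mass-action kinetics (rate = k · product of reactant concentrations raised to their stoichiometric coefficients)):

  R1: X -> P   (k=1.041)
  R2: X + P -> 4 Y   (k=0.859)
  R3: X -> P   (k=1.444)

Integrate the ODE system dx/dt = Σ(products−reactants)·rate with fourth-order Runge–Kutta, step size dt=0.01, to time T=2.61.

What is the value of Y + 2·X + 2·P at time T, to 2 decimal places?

Check how each reaction changes W = Y + 2·X + 2·P (weight of products minus weight of reactants):
R1: X -> P: (2·1) − (2·1) = 2 − 2 = 0
R2: X + P -> 4 Y: (1·4) − (2·1 + 2·1) = 4 − 4 = 0
R3: X -> P: (2·1) − (2·1) = 2 − 2 = 0
Every reaction leaves W unchanged, so W is conserved and no simulation is needed: W(T) = W(0) = 46.23 + 2·48.64 + 2·19.53 = 182.57

Value at T = 182.57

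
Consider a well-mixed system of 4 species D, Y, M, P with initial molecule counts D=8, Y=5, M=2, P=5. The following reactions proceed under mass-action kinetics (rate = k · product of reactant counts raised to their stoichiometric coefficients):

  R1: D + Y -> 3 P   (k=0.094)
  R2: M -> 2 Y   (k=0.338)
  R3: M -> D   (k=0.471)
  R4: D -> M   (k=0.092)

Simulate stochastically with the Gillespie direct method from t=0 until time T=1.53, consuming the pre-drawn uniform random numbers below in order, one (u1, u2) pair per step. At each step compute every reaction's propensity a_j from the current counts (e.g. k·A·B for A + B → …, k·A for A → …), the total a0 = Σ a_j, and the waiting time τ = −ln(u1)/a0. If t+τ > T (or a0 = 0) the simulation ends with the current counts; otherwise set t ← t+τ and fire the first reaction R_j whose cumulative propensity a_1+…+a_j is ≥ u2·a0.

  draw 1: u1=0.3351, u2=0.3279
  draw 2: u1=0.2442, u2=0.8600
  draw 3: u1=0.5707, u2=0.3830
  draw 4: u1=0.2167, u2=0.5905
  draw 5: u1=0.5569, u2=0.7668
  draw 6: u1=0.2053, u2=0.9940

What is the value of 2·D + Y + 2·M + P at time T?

Value at T = 30

Check how each reaction changes W = 2·D + Y + 2·M + P (weight of products minus weight of reactants):
R1: D + Y -> 3 P: (1·3) − (2·1 + 1·1) = 3 − 3 = 0
R2: M -> 2 Y: (1·2) − (2·1) = 2 − 2 = 0
R3: M -> D: (2·1) − (2·1) = 2 − 2 = 0
R4: D -> M: (2·1) − (2·1) = 2 − 2 = 0
Every reaction leaves W unchanged, so W is conserved and no simulation is needed: W(T) = W(0) = 2·8 + 5 + 2·2 + 5 = 30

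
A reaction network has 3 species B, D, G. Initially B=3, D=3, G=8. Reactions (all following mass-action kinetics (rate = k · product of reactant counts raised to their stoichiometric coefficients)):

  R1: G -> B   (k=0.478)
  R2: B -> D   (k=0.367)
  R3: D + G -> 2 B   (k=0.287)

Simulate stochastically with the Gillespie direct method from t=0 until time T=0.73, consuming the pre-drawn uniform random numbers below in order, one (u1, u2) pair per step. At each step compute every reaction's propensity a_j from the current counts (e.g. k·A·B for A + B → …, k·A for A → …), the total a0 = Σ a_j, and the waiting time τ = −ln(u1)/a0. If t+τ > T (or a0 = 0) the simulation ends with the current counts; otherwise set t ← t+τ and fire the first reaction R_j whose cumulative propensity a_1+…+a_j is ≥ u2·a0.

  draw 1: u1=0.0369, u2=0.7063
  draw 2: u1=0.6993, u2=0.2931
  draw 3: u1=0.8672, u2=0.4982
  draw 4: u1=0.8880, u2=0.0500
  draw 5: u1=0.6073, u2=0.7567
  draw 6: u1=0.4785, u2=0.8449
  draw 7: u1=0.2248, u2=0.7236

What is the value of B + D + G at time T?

Check how each reaction changes W = B + D + G (weight of products minus weight of reactants):
R1: G -> B: (1·1) − (1·1) = 1 − 1 = 0
R2: B -> D: (1·1) − (1·1) = 1 − 1 = 0
R3: D + G -> 2 B: (1·2) − (1·1 + 1·1) = 2 − 2 = 0
Every reaction leaves W unchanged, so W is conserved and no simulation is needed: W(T) = W(0) = 3 + 3 + 8 = 14

Value at T = 14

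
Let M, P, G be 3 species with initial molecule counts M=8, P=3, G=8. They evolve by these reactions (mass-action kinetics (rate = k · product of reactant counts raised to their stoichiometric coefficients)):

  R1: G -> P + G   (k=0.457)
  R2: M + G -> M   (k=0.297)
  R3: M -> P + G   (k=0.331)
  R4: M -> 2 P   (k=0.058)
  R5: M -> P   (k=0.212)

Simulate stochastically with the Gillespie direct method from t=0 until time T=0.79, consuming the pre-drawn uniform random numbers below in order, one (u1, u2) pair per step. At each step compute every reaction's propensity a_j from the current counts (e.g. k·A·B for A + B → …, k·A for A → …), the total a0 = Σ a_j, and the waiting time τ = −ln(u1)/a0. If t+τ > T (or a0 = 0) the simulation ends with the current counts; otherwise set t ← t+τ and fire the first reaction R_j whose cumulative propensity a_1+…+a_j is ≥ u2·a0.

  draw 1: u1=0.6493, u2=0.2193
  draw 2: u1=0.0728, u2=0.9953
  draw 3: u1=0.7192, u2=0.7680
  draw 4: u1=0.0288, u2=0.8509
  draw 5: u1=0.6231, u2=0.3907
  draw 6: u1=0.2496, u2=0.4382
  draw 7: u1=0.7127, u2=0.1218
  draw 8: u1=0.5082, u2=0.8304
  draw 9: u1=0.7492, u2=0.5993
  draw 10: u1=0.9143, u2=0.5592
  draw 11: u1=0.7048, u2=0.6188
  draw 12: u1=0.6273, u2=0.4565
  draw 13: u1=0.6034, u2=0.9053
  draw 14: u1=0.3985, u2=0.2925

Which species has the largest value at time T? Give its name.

Dominant species at T: P

t=0.000: M=8 P=3 G=8
Draw 1: a1=3.656, a2=19.008, a3=2.648, a4=0.464, a5=1.696, a0=27.472; τ=−ln(0.6493)/27.472=0.016 → t=0.016; u2·a0=0.2193·27.472=6.025; a1=3.656 < 6.025 ≤ a1+a2=22.664 → R2 fires; M=8 P=3 G=7
Draw 2: a1=3.199, a2=16.632, a3=2.648, a4=0.464, a5=1.696, a0=24.639; τ=−ln(0.0728)/24.639=0.106 → t=0.122; u2·a0=0.9953·24.639=24.523; a1+…+a4=22.943 < 24.523 ≤ a1+…+a5=24.639 → R5 fires; M=7 P=4 G=7
Draw 3: a1=3.199, a2=14.553, a3=2.317, a4=0.406, a5=1.484, a0=21.959; τ=−ln(0.7192)/21.959=0.015 → t=0.137; u2·a0=0.7680·21.959=16.865; a1=3.199 < 16.865 ≤ a1+a2=17.752 → R2 fires; M=7 P=4 G=6
Draw 4: a1=2.742, a2=12.474, a3=2.317, a4=0.406, a5=1.484, a0=19.423; τ=−ln(0.0288)/19.423=0.183 → t=0.320; u2·a0=0.8509·19.423=16.527; a1+a2=15.216 < 16.527 ≤ a1+…+a3=17.533 → R3 fires; M=6 P=5 G=7
Draw 5: a1=3.199, a2=12.474, a3=1.986, a4=0.348, a5=1.272, a0=19.279; τ=−ln(0.6231)/19.279=0.025 → t=0.344; u2·a0=0.3907·19.279=7.532; a1=3.199 < 7.532 ≤ a1+a2=15.673 → R2 fires; M=6 P=5 G=6
Draw 6: a1=2.742, a2=10.692, a3=1.986, a4=0.348, a5=1.272, a0=17.040; τ=−ln(0.2496)/17.040=0.081 → t=0.426; u2·a0=0.4382·17.040=7.467; a1=2.742 < 7.467 ≤ a1+a2=13.434 → R2 fires; M=6 P=5 G=5
Draw 7: a1=2.285, a2=8.910, a3=1.986, a4=0.348, a5=1.272, a0=14.801; τ=−ln(0.7127)/14.801=0.023 → t=0.449; u2·a0=0.1218·14.801=1.803 ≤ a1=2.285 → R1 fires; M=6 P=6 G=5
Draw 8: a1=2.285, a2=8.910, a3=1.986, a4=0.348, a5=1.272, a0=14.801; τ=−ln(0.5082)/14.801=0.046 → t=0.494; u2·a0=0.8304·14.801=12.291; a1+a2=11.195 < 12.291 ≤ a1+…+a3=13.181 → R3 fires; M=5 P=7 G=6
Draw 9: a1=2.742, a2=8.910, a3=1.655, a4=0.290, a5=1.060, a0=14.657; τ=−ln(0.7492)/14.657=0.020 → t=0.514; u2·a0=0.5993·14.657=8.784; a1=2.742 < 8.784 ≤ a1+a2=11.652 → R2 fires; M=5 P=7 G=5
Draw 10: a1=2.285, a2=7.425, a3=1.655, a4=0.290, a5=1.060, a0=12.715; τ=−ln(0.9143)/12.715=0.007 → t=0.521; u2·a0=0.5592·12.715=7.110; a1=2.285 < 7.110 ≤ a1+a2=9.710 → R2 fires; M=5 P=7 G=4
Draw 11: a1=1.828, a2=5.940, a3=1.655, a4=0.290, a5=1.060, a0=10.773; τ=−ln(0.7048)/10.773=0.032 → t=0.554; u2·a0=0.6188·10.773=6.666; a1=1.828 < 6.666 ≤ a1+a2=7.768 → R2 fires; M=5 P=7 G=3
Draw 12: a1=1.371, a2=4.455, a3=1.655, a4=0.290, a5=1.060, a0=8.831; τ=−ln(0.6273)/8.831=0.053 → t=0.606; u2·a0=0.4565·8.831=4.031; a1=1.371 < 4.031 ≤ a1+a2=5.826 → R2 fires; M=5 P=7 G=2
Draw 13: a1=0.914, a2=2.970, a3=1.655, a4=0.290, a5=1.060, a0=6.889; τ=−ln(0.6034)/6.889=0.073 → t=0.680; u2·a0=0.9053·6.889=6.237; a1+…+a4=5.829 < 6.237 ≤ a1+…+a5=6.889 → R5 fires; M=4 P=8 G=2
Draw 14: a1=0.914, a2=2.376, a3=1.324, a4=0.232, a5=0.848, a0=5.694; τ=−ln(0.3985)/5.694=0.162 → t=0.841 > T=0.79: stop.
At T=0.79: M=4 P=8 G=2; the largest is P.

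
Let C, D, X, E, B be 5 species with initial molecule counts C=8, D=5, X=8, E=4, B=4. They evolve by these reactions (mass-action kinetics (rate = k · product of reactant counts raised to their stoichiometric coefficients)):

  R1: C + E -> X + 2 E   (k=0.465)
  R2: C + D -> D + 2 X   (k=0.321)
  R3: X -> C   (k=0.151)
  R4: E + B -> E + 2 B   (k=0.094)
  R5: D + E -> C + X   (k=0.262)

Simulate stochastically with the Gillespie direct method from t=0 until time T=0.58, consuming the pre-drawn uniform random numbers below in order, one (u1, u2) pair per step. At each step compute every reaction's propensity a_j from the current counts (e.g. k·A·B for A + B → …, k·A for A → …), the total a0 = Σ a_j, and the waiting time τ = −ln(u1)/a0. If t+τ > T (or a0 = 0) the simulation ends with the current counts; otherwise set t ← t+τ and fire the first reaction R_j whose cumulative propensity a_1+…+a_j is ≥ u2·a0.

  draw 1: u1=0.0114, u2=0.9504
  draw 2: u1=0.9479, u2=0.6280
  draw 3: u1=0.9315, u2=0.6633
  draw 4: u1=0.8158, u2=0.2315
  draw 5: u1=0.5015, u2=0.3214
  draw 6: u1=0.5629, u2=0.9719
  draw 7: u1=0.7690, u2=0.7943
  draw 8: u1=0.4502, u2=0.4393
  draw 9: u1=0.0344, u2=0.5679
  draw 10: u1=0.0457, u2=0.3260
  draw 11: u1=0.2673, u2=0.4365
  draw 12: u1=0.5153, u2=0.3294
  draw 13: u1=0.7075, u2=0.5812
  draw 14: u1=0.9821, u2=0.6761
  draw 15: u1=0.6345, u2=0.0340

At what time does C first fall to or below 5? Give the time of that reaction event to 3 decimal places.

Threshold first reached at t = 0.164

t=0.000: C=8 D=5 X=8 E=4 B=4
Draw 1: a1=14.880, a2=12.840, a3=1.208, a4=1.504, a5=5.240, a0=35.672; τ=−ln(0.0114)/35.672=0.125 → t=0.125; u2·a0=0.9504·35.672=33.903; a1+…+a4=30.432 < 33.903 ≤ a1+…+a5=35.672 → R5 fires; C=9 D=4 X=9 E=3 B=4
Draw 2: a1=12.555, a2=11.556, a3=1.359, a4=1.128, a5=3.144, a0=29.742; τ=−ln(0.9479)/29.742=0.002 → t=0.127; u2·a0=0.6280·29.742=18.678; a1=12.555 < 18.678 ≤ a1+a2=24.111 → R2 fires; C=8 D=4 X=11 E=3 B=4
Draw 3: a1=11.160, a2=10.272, a3=1.661, a4=1.128, a5=3.144, a0=27.365; τ=−ln(0.9315)/27.365=0.003 → t=0.130; u2·a0=0.6633·27.365=18.151; a1=11.160 < 18.151 ≤ a1+a2=21.432 → R2 fires; C=7 D=4 X=13 E=3 B=4
Draw 4: a1=9.765, a2=8.988, a3=1.963, a4=1.128, a5=3.144, a0=24.988; τ=−ln(0.8158)/24.988=0.008 → t=0.138; u2·a0=0.2315·24.988=5.785 ≤ a1=9.765 → R1 fires; C=6 D=4 X=14 E=4 B=4
Draw 5: a1=11.160, a2=7.704, a3=2.114, a4=1.504, a5=4.192, a0=26.674; τ=−ln(0.5015)/26.674=0.026 → t=0.164; u2·a0=0.3214·26.674=8.573 ≤ a1=11.160 → R1 fires; C=5 D=4 X=15 E=5 B=4
Draw 6: a1=11.625, a2=6.420, a3=2.265, a4=1.880, a5=5.240, a0=27.430; τ=−ln(0.5629)/27.430=0.021 → t=0.185; u2·a0=0.9719·27.430=26.659; a1+…+a4=22.190 < 26.659 ≤ a1+…+a5=27.430 → R5 fires; C=6 D=3 X=16 E=4 B=4
Draw 7: a1=11.160, a2=5.778, a3=2.416, a4=1.504, a5=3.144, a0=24.002; τ=−ln(0.7690)/24.002=0.011 → t=0.196; u2·a0=0.7943·24.002=19.065; a1+a2=16.938 < 19.065 ≤ a1+…+a3=19.354 → R3 fires; C=7 D=3 X=15 E=4 B=4
Draw 8: a1=13.020, a2=6.741, a3=2.265, a4=1.504, a5=3.144, a0=26.674; τ=−ln(0.4502)/26.674=0.030 → t=0.226; u2·a0=0.4393·26.674=11.718 ≤ a1=13.020 → R1 fires; C=6 D=3 X=16 E=5 B=4
Draw 9: a1=13.950, a2=5.778, a3=2.416, a4=1.880, a5=3.930, a0=27.954; τ=−ln(0.0344)/27.954=0.121 → t=0.346; u2·a0=0.5679·27.954=15.875; a1=13.950 < 15.875 ≤ a1+a2=19.728 → R2 fires; C=5 D=3 X=18 E=5 B=4
Draw 10: a1=11.625, a2=4.815, a3=2.718, a4=1.880, a5=3.930, a0=24.968; τ=−ln(0.0457)/24.968=0.124 → t=0.470; u2·a0=0.3260·24.968=8.140 ≤ a1=11.625 → R1 fires; C=4 D=3 X=19 E=6 B=4
Draw 11: a1=11.160, a2=3.852, a3=2.869, a4=2.256, a5=4.716, a0=24.853; τ=−ln(0.2673)/24.853=0.053 → t=0.523; u2·a0=0.4365·24.853=10.848 ≤ a1=11.160 → R1 fires; C=3 D=3 X=20 E=7 B=4
Draw 12: a1=9.765, a2=2.889, a3=3.020, a4=2.632, a5=5.502, a0=23.808; τ=−ln(0.5153)/23.808=0.028 → t=0.551; u2·a0=0.3294·23.808=7.842 ≤ a1=9.765 → R1 fires; C=2 D=3 X=21 E=8 B=4
Draw 13: a1=7.440, a2=1.926, a3=3.171, a4=3.008, a5=6.288, a0=21.833; τ=−ln(0.7075)/21.833=0.016 → t=0.567; u2·a0=0.5812·21.833=12.689; a1+…+a3=12.537 < 12.689 ≤ a1+…+a4=15.545 → R4 fires; C=2 D=3 X=21 E=8 B=5
Draw 14: a1=7.440, a2=1.926, a3=3.171, a4=3.760, a5=6.288, a0=22.585; τ=−ln(0.9821)/22.585=0.001 → t=0.567; u2·a0=0.6761·22.585=15.270; a1+…+a3=12.537 < 15.270 ≤ a1+…+a4=16.297 → R4 fires; C=2 D=3 X=21 E=8 B=6
Draw 15: a1=7.440, a2=1.926, a3=3.171, a4=4.512, a5=6.288, a0=23.337; τ=−ln(0.6345)/23.337=0.019 → t=0.587 > T=0.58: stop.
C first becomes ≤ 5 when it reaches 5 at the event at t=0.164.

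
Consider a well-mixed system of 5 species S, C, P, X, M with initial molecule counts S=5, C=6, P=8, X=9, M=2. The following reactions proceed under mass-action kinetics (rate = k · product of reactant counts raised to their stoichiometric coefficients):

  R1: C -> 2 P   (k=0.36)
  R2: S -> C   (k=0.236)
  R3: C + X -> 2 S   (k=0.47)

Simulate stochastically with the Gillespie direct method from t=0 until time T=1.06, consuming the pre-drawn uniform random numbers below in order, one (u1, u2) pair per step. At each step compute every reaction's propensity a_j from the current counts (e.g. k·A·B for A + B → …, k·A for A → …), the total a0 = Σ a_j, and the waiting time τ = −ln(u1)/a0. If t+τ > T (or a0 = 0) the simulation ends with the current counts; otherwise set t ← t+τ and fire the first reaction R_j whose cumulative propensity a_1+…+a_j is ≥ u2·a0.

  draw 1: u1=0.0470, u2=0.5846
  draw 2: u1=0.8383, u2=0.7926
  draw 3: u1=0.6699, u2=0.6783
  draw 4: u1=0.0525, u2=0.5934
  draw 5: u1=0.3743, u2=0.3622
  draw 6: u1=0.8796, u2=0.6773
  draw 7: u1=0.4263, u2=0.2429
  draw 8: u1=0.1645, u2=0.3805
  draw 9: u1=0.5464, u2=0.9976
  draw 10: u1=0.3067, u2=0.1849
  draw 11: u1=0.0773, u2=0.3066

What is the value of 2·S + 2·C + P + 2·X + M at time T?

Value at T = 50

Check how each reaction changes W = 2·S + 2·C + P + 2·X + M (weight of products minus weight of reactants):
R1: C -> 2 P: (1·2) − (2·1) = 2 − 2 = 0
R2: S -> C: (2·1) − (2·1) = 2 − 2 = 0
R3: C + X -> 2 S: (2·2) − (2·1 + 2·1) = 4 − 4 = 0
Every reaction leaves W unchanged, so W is conserved and no simulation is needed: W(T) = W(0) = 2·5 + 2·6 + 8 + 2·9 + 2 = 50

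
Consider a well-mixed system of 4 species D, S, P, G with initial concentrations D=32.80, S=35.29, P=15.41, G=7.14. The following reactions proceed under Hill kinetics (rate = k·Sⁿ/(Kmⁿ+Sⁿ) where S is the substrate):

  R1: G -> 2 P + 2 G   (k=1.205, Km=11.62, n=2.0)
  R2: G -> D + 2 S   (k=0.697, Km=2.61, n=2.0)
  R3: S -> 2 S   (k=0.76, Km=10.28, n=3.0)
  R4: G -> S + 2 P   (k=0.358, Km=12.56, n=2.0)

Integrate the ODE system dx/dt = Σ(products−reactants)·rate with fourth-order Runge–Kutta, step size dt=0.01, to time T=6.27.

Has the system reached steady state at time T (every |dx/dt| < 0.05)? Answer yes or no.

RK4 with dt=0.01: 627 steps to T=6.27. Trajectory (selected grid times):
t=0.00: D=32.80 S=35.29 P=15.41 G=7.14
t=0.70: D=33.23 S=36.73 P=15.98 G=6.88
t=1.39: D=33.65 S=38.13 P=16.51 G=6.61
t=2.09: D=34.07 S=39.55 P=17.01 G=6.34
t=2.79: D=34.48 S=40.95 P=17.49 G=6.06
t=3.48: D=34.88 S=42.31 P=17.92 G=5.79
t=4.18: D=35.29 S=43.69 P=18.33 G=5.50
t=4.88: D=35.68 S=45.04 P=18.70 G=5.22
t=5.57: D=36.06 S=46.35 P=19.04 G=4.94
t=6.27: D=36.44 S=47.66 P=19.35 G=4.65
Rates at T: R1=0.1665, R2=0.5302, R3=0.7525, R4=0.0432
dx/dt at T (Σ net stoichiometry × rate): D=+0.5302, S=+1.8560, P=+0.4194, G=-0.4069
Largest |dx/dt| is |+1.8560| (S) ≥ 0.05 → not steady.

Steady state at T: no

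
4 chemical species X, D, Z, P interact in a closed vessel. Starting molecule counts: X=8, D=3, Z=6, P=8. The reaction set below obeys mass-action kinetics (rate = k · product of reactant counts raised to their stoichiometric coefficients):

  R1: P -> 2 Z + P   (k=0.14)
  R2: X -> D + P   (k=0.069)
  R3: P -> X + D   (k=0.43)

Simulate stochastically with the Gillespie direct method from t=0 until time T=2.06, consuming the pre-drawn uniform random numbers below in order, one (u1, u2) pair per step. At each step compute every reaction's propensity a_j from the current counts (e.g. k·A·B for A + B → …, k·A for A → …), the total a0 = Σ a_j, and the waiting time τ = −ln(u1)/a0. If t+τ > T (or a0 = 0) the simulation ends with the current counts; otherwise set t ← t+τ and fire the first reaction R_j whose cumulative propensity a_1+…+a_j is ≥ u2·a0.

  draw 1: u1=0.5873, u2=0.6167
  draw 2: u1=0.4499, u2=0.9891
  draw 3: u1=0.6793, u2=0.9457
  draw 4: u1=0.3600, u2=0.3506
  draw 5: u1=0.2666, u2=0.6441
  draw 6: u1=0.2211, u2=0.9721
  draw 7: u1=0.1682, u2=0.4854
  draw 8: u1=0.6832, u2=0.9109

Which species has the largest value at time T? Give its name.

Dominant species at T: X

t=0.000: X=8 D=3 Z=6 P=8
Draw 1: a1=1.120, a2=0.552, a3=3.440, a0=5.112; τ=−ln(0.5873)/5.112=0.104 → t=0.104; u2·a0=0.6167·5.112=3.153; a1+a2=1.672 < 3.153 ≤ a1+…+a3=5.112 → R3 fires; X=9 D=4 Z=6 P=7
Draw 2: a1=0.980, a2=0.621, a3=3.010, a0=4.611; τ=−ln(0.4499)/4.611=0.173 → t=0.277; u2·a0=0.9891·4.611=4.561; a1+a2=1.601 < 4.561 ≤ a1+…+a3=4.611 → R3 fires; X=10 D=5 Z=6 P=6
Draw 3: a1=0.840, a2=0.690, a3=2.580, a0=4.110; τ=−ln(0.6793)/4.110=0.094 → t=0.371; u2·a0=0.9457·4.110=3.887; a1+a2=1.530 < 3.887 ≤ a1+…+a3=4.110 → R3 fires; X=11 D=6 Z=6 P=5
Draw 4: a1=0.700, a2=0.759, a3=2.150, a0=3.609; τ=−ln(0.3600)/3.609=0.283 → t=0.655; u2·a0=0.3506·3.609=1.265; a1=0.700 < 1.265 ≤ a1+a2=1.459 → R2 fires; X=10 D=7 Z=6 P=6
Draw 5: a1=0.840, a2=0.690, a3=2.580, a0=4.110; τ=−ln(0.2666)/4.110=0.322 → t=0.976; u2·a0=0.6441·4.110=2.647; a1+a2=1.530 < 2.647 ≤ a1+…+a3=4.110 → R3 fires; X=11 D=8 Z=6 P=5
Draw 6: a1=0.700, a2=0.759, a3=2.150, a0=3.609; τ=−ln(0.2211)/3.609=0.418 → t=1.394; u2·a0=0.9721·3.609=3.508; a1+a2=1.459 < 3.508 ≤ a1+…+a3=3.609 → R3 fires; X=12 D=9 Z=6 P=4
Draw 7: a1=0.560, a2=0.828, a3=1.720, a0=3.108; τ=−ln(0.1682)/3.108=0.574 → t=1.968; u2·a0=0.4854·3.108=1.509; a1+a2=1.388 < 1.509 ≤ a1+…+a3=3.108 → R3 fires; X=13 D=10 Z=6 P=3
Draw 8: a1=0.420, a2=0.897, a3=1.290, a0=2.607; τ=−ln(0.6832)/2.607=0.146 → t=2.114 > T=2.06: stop.
At T=2.06: X=13 D=10 Z=6 P=3; the largest is X.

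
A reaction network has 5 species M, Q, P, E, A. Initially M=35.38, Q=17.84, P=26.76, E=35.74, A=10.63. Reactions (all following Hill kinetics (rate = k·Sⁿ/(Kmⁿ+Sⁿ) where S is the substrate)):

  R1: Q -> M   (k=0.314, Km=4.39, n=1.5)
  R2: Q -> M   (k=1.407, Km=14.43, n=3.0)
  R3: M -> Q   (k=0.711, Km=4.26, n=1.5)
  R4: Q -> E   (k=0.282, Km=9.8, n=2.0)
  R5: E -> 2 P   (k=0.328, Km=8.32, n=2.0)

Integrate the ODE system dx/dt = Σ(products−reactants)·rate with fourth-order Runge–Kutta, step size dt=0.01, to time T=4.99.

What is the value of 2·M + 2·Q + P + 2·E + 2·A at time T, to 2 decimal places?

Check how each reaction changes W = 2·M + 2·Q + P + 2·E + 2·A (weight of products minus weight of reactants):
R1: Q -> M: (2·1) − (2·1) = 2 − 2 = 0
R2: Q -> M: (2·1) − (2·1) = 2 − 2 = 0
R3: M -> Q: (2·1) − (2·1) = 2 − 2 = 0
R4: Q -> E: (2·1) − (2·1) = 2 − 2 = 0
R5: E -> 2 P: (1·2) − (2·1) = 2 − 2 = 0
Every reaction leaves W unchanged, so W is conserved and no simulation is needed: W(T) = W(0) = 2·35.38 + 2·17.84 + 26.76 + 2·35.74 + 2·10.63 = 225.94

Value at T = 225.94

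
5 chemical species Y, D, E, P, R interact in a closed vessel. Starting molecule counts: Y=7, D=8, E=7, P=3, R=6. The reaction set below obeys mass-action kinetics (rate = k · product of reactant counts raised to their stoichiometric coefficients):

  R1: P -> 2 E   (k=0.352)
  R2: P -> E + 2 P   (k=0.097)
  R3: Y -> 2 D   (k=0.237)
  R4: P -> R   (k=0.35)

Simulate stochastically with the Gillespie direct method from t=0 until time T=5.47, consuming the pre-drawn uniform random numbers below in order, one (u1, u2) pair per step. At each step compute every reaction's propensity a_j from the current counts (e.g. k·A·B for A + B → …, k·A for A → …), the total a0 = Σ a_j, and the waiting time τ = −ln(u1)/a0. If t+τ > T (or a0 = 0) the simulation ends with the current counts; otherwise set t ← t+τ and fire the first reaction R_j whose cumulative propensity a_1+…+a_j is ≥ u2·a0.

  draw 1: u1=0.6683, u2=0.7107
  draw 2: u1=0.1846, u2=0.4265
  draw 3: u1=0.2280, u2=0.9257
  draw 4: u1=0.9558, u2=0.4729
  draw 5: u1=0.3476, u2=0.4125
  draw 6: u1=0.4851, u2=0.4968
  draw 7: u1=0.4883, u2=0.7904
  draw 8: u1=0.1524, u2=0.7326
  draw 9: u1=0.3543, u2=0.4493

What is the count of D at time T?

D at T = 18

t=0.000: Y=7 D=8 E=7 P=3 R=6
Draw 1: a1=1.056, a2=0.291, a3=1.659, a4=1.050, a0=4.056; τ=−ln(0.6683)/4.056=0.099 → t=0.099; u2·a0=0.7107·4.056=2.883; a1+a2=1.347 < 2.883 ≤ a1+…+a3=3.006 → R3 fires; Y=6 D=10 E=7 P=3 R=6
Draw 2: a1=1.056, a2=0.291, a3=1.422, a4=1.050, a0=3.819; τ=−ln(0.1846)/3.819=0.442 → t=0.542; u2·a0=0.4265·3.819=1.629; a1+a2=1.347 < 1.629 ≤ a1+…+a3=2.769 → R3 fires; Y=5 D=12 E=7 P=3 R=6
Draw 3: a1=1.056, a2=0.291, a3=1.185, a4=1.050, a0=3.582; τ=−ln(0.2280)/3.582=0.413 → t=0.955; u2·a0=0.9257·3.582=3.316; a1+…+a3=2.532 < 3.316 ≤ a1+…+a4=3.582 → R4 fires; Y=5 D=12 E=7 P=2 R=7
Draw 4: a1=0.704, a2=0.194, a3=1.185, a4=0.700, a0=2.783; τ=−ln(0.9558)/2.783=0.016 → t=0.971; u2·a0=0.4729·2.783=1.316; a1+a2=0.898 < 1.316 ≤ a1+…+a3=2.083 → R3 fires; Y=4 D=14 E=7 P=2 R=7
Draw 5: a1=0.704, a2=0.194, a3=0.948, a4=0.700, a0=2.546; τ=−ln(0.3476)/2.546=0.415 → t=1.386; u2·a0=0.4125·2.546=1.050; a1+a2=0.898 < 1.050 ≤ a1+…+a3=1.846 → R3 fires; Y=3 D=16 E=7 P=2 R=7
Draw 6: a1=0.704, a2=0.194, a3=0.711, a4=0.700, a0=2.309; τ=−ln(0.4851)/2.309=0.313 → t=1.699; u2·a0=0.4968·2.309=1.147; a1+a2=0.898 < 1.147 ≤ a1+…+a3=1.609 → R3 fires; Y=2 D=18 E=7 P=2 R=7
Draw 7: a1=0.704, a2=0.194, a3=0.474, a4=0.700, a0=2.072; τ=−ln(0.4883)/2.072=0.346 → t=2.045; u2·a0=0.7904·2.072=1.638; a1+…+a3=1.372 < 1.638 ≤ a1+…+a4=2.072 → R4 fires; Y=2 D=18 E=7 P=1 R=8
Draw 8: a1=0.352, a2=0.097, a3=0.474, a4=0.350, a0=1.273; τ=−ln(0.1524)/1.273=1.478 → t=3.523; u2·a0=0.7326·1.273=0.933; a1+…+a3=0.923 < 0.933 ≤ a1+…+a4=1.273 → R4 fires; Y=2 D=18 E=7 P=0 R=9
Draw 9: a1=0.000, a2=0.000, a3=0.474, a4=0.000, a0=0.474; τ=−ln(0.3543)/0.474=2.189 → t=5.712 > T=5.47: stop.
Read off D at T=5.47: 18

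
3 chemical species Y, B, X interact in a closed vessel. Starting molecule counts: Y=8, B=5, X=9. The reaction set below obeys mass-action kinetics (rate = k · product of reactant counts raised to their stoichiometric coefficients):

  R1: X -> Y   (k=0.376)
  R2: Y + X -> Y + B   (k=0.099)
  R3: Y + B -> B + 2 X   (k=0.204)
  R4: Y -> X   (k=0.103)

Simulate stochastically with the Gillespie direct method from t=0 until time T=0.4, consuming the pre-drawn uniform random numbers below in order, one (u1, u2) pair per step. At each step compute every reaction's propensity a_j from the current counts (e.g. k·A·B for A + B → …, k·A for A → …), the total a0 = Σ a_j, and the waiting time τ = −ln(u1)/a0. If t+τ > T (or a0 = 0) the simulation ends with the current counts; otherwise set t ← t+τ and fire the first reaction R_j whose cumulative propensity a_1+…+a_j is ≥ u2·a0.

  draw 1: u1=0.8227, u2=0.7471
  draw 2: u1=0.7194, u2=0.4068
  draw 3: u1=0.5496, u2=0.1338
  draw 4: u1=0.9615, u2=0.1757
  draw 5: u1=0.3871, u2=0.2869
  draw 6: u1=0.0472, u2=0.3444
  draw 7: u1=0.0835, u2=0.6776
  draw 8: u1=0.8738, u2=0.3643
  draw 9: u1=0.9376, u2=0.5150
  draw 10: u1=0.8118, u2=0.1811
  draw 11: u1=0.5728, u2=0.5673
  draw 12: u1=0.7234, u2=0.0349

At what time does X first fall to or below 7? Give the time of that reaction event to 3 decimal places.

t=0.000: Y=8 B=5 X=9
Draw 1: a1=3.384, a2=7.128, a3=8.160, a4=0.824, a0=19.496; τ=−ln(0.8227)/19.496=0.010 → t=0.010; u2·a0=0.7471·19.496=14.565; a1+a2=10.512 < 14.565 ≤ a1+…+a3=18.672 → R3 fires; Y=7 B=5 X=11
Draw 2: a1=4.136, a2=7.623, a3=7.140, a4=0.721, a0=19.620; τ=−ln(0.7194)/19.620=0.017 → t=0.027; u2·a0=0.4068·19.620=7.981; a1=4.136 < 7.981 ≤ a1+a2=11.759 → R2 fires; Y=7 B=6 X=10
Draw 3: a1=3.760, a2=6.930, a3=8.568, a4=0.721, a0=19.979; τ=−ln(0.5496)/19.979=0.030 → t=0.057; u2·a0=0.1338·19.979=2.673 ≤ a1=3.760 → R1 fires; Y=8 B=6 X=9
Draw 4: a1=3.384, a2=7.128, a3=9.792, a4=0.824, a0=21.128; τ=−ln(0.9615)/21.128=0.002 → t=0.059; u2·a0=0.1757·21.128=3.712; a1=3.384 < 3.712 ≤ a1+a2=10.512 → R2 fires; Y=8 B=7 X=8
Draw 5: a1=3.008, a2=6.336, a3=11.424, a4=0.824, a0=21.592; τ=−ln(0.3871)/21.592=0.044 → t=0.103; u2·a0=0.2869·21.592=6.195; a1=3.008 < 6.195 ≤ a1+a2=9.344 → R2 fires; Y=8 B=8 X=7
Draw 6: a1=2.632, a2=5.544, a3=13.056, a4=0.824, a0=22.056; τ=−ln(0.0472)/22.056=0.138 → t=0.241; u2·a0=0.3444·22.056=7.596; a1=2.632 < 7.596 ≤ a1+a2=8.176 → R2 fires; Y=8 B=9 X=6
Draw 7: a1=2.256, a2=4.752, a3=14.688, a4=0.824, a0=22.520; τ=−ln(0.0835)/22.520=0.110 → t=0.351; u2·a0=0.6776·22.520=15.260; a1+a2=7.008 < 15.260 ≤ a1+…+a3=21.696 → R3 fires; Y=7 B=9 X=8
Draw 8: a1=3.008, a2=5.544, a3=12.852, a4=0.721, a0=22.125; τ=−ln(0.8738)/22.125=0.006 → t=0.357; u2·a0=0.3643·22.125=8.060; a1=3.008 < 8.060 ≤ a1+a2=8.552 → R2 fires; Y=7 B=10 X=7
Draw 9: a1=2.632, a2=4.851, a3=14.280, a4=0.721, a0=22.484; τ=−ln(0.9376)/22.484=0.003 → t=0.360; u2·a0=0.5150·22.484=11.579; a1+a2=7.483 < 11.579 ≤ a1+…+a3=21.763 → R3 fires; Y=6 B=10 X=9
Draw 10: a1=3.384, a2=5.346, a3=12.240, a4=0.618, a0=21.588; τ=−ln(0.8118)/21.588=0.010 → t=0.370; u2·a0=0.1811·21.588=3.910; a1=3.384 < 3.910 ≤ a1+a2=8.730 → R2 fires; Y=6 B=11 X=8
Draw 11: a1=3.008, a2=4.752, a3=13.464, a4=0.618, a0=21.842; τ=−ln(0.5728)/21.842=0.026 → t=0.395; u2·a0=0.5673·21.842=12.391; a1+a2=7.760 < 12.391 ≤ a1+…+a3=21.224 → R3 fires; Y=5 B=11 X=10
Draw 12: a1=3.760, a2=4.950, a3=11.220, a4=0.515, a0=20.445; τ=−ln(0.7234)/20.445=0.016 → t=0.411 > T=0.4: stop.
X first becomes ≤ 7 when it reaches 7 at the event at t=0.103.

Threshold first reached at t = 0.103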